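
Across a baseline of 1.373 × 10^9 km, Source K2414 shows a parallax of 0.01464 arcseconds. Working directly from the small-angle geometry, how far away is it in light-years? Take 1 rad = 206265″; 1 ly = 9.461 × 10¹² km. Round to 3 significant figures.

θ = 0.01464″ = 0.01464/206265 = 7.0977 × 10^-8 rad.
d = B/θ = (1.373 × 10^9) / (7.0977 × 10^-8) = 1.9344 × 10^16 km = (1.9344 × 10^16) / (9.461 × 10^12) ly = 2044.6 ly.

2040 ly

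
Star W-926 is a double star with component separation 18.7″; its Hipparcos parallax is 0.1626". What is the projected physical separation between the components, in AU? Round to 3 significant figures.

d = 1/p = 1/0.1626″ = 6.1501 pc.
At distance d (pc), an angle of θ arcsec spans θ·d AU: s = 18.7 × 6.1501 = 115.01 AU.

115 AU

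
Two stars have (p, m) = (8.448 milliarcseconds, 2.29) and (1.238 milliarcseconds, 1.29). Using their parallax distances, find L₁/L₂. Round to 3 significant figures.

d₁ = 1/p₁ = 1/0.008448″ = 118.37 pc; d₂ = 1/p₂ = 1/0.001238″ = 807.75 pc.
M₁ = m₁ − 5 log₁₀ d₁ + 5 = 2.29 − 10.3662 + 5 = -3.0762.
M₂ = 1.29 − 14.5364 + 5 = -8.2464.
L₁/L₂ = 10^(0.4(M₂ − M₁)) = 10^(0.4 × (-5.1702)) = 10^(-2.06808) = 0.0085491.

L₁/L₂ = 0.00855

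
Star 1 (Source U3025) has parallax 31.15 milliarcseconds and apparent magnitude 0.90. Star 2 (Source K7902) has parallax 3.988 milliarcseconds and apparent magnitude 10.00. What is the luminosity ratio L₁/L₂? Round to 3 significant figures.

d₁ = 1/p₁ = 1/0.03115″ = 32.103 pc; d₂ = 1/p₂ = 1/0.003988″ = 250.75 pc.
M₁ = m₁ − 5 log₁₀ d₁ + 5 = 0.90 − 7.5327 + 5 = -1.6327.
M₂ = 10.00 − 11.9962 + 5 = 3.0038.
L₁/L₂ = 10^(0.4(M₂ − M₁)) = 10^(0.4 × 4.6365) = 10^1.85460 = 71.548.

L₁/L₂ = 71.5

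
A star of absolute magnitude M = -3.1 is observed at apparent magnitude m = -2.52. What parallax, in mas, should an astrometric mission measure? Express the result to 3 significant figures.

m − M = -2.52 − (-3.1) = 0.58.
d = 10^((m−M)/5 + 1) = 10^1.116 = 13.062 pc.
p = 1/d = 1/13.062 = 0.076558 arcsec = 76.558 mas.

76.6 mas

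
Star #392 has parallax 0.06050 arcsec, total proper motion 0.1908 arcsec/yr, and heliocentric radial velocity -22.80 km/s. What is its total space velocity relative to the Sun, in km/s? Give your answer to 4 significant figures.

d = 1/p = 1/0.06050″ = 16.529 pc.
v_t = 4.740 μ d = 4.740 × 0.1908 × 16.529 = 14.949 km/s.
v = √(v_r² + v_t²) = √((-22.80)² + 14.949²) = √743.313 = 27.264 km/s.

27.26 km/s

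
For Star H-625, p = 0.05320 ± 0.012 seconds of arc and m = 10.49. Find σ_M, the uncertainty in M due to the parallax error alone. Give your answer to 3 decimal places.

M = m − 5 log₁₀ d + 5 = m + 5 log₁₀ p + 5, so ∂M/∂p = 5/(p ln 10).
σ_M = (5/ln 10) · (σ_p/p) = 2.1715 × 0.012/0.05320 = 2.1715 × 0.22556 = 0.4898.

σ_M = 0.490 mag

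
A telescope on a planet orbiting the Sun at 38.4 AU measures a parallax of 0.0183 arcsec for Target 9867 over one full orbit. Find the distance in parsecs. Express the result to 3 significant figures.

With baseline B (in AU) and parallax p (in arcsec), d = B/p parsecs.
d = 38.4 / 0.0183 = 2098.4 pc.

2100 pc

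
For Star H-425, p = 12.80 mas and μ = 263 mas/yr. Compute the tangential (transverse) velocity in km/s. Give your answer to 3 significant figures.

97.4 km/s

d = 1/p = 1/0.01280″ = 78.125 pc.
μ = 263 mas/yr = 0.263 ″/yr.
v_t = 4.74 × μ × d = 4.74 × 0.263 × 78.125 = 97.392 km/s.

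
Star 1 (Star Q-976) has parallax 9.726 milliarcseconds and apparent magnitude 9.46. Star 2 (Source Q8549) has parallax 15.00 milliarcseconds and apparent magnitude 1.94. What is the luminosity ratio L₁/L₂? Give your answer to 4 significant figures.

L₁/L₂ = 0.002335

d₁ = 1/p₁ = 1/0.009726″ = 102.82 pc; d₂ = 1/p₂ = 1/0.01500″ = 66.667 pc.
M₁ = m₁ − 5 log₁₀ d₁ + 5 = 9.46 − 10.0604 + 5 = 4.3996.
M₂ = 1.94 − 9.1196 + 5 = -2.1796.
L₁/L₂ = 10^(0.4(M₂ − M₁)) = 10^(0.4 × (-6.5792)) = 10^(-2.63168) = 0.0023352.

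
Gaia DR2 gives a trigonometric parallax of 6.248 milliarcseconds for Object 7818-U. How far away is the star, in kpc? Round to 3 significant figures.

p = 6.248 milliarcseconds = 0.006248 arcsec.
d = 1/p = 1/0.006248 = 160.05 pc.
= 0.16005 kpc.

0.160 kpc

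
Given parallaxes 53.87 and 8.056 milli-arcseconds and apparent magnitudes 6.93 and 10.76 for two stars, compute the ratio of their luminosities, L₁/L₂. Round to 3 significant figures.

d₁ = 1/p₁ = 1/0.05387″ = 18.563 pc; d₂ = 1/p₂ = 1/0.008056″ = 124.13 pc.
M₁ = m₁ − 5 log₁₀ d₁ + 5 = 6.93 − 6.3432 + 5 = 5.5868.
M₂ = 10.76 − 10.4694 + 5 = 5.2906.
L₁/L₂ = 10^(0.4(M₂ − M₁)) = 10^(0.4 × (-0.2962)) = 10^(-0.11848) = 0.76124.

L₁/L₂ = 0.761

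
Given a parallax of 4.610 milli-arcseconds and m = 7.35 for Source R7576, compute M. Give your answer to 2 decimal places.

M = 0.67

d = 1/p = 1/0.004610″ = 216.92 pc.
m − M = 5 log₁₀(216.92) − 5 = 11.6815 − 5 = 6.6815.
M = m − (m − M) = 7.35 − 6.6815 = 0.67.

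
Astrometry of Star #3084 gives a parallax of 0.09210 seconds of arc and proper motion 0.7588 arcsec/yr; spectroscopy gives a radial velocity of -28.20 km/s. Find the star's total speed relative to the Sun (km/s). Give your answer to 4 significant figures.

d = 1/p = 1/0.09210″ = 10.858 pc.
v_t = 4.740 μ d = 4.740 × 0.7588 × 10.858 = 39.053 km/s.
v = √(v_r² + v_t²) = √((-28.20)² + 39.053²) = √2320.38 = 48.17 km/s.

48.17 km/s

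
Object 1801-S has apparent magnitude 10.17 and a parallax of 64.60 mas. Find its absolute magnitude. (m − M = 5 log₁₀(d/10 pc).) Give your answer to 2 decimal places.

d = 1/p = 1/0.06460″ = 15.48 pc.
m − M = 5 log₁₀(15.48) − 5 = 5.9489 − 5 = 0.9489.
M = m − (m − M) = 10.17 − 0.9489 = 9.22.

M = 9.22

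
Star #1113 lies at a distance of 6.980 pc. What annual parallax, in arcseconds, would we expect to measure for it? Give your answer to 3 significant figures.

p = 1/d = 1/6.98 = 0.14327 arcsec.

0.143 arcsec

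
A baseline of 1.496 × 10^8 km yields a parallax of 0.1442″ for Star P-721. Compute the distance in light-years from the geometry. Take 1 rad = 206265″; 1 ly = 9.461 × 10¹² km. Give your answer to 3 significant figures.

22.6 ly

θ = 0.1442″ = 0.1442/206265 = 6.9910 × 10^-7 rad.
d = B/θ = (1.496 × 10^8) / (6.9910 × 10^-7) = 2.1399 × 10^14 km = (2.1399 × 10^14) / (9.461 × 10^12) ly = 22.618 ly.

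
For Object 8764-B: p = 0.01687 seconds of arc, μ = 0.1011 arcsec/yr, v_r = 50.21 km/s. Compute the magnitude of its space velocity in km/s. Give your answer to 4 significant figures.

d = 1/p = 1/0.01687″ = 59.277 pc.
v_t = 4.740 μ d = 4.740 × 0.1011 × 59.277 = 28.406 km/s.
v = √(v_r² + v_t²) = √(50.21² + 28.406²) = √3327.94 = 57.688 km/s.

57.69 km/s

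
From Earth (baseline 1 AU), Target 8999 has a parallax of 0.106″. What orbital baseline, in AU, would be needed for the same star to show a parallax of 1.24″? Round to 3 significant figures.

11.7 AU

Parallax scales linearly with baseline: p ∝ B, so B = p_target / p_Earth × 1 AU.
B = 1.24 / 0.106 = 11.698 AU.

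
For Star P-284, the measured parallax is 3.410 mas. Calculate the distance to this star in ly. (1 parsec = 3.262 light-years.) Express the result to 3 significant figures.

p = 3.410 mas = 0.003410 arcsec.
d = 1/p = 1/0.003410 = 293.26 pc.
In light-years: 293.26 × 3.262 = 956.61 ly.

957 ly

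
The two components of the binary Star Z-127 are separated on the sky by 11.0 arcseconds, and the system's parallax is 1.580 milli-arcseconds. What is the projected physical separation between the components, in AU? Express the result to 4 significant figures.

6962 AU

d = 1/p = 1/0.001580″ = 632.91 pc.
At distance d (pc), an angle of θ arcsec spans θ·d AU: s = 11.0 × 632.91 = 6962 AU.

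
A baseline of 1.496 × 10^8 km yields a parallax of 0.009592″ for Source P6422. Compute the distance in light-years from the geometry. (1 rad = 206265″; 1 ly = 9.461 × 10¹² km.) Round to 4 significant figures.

340.0 ly

θ = 0.009592″ = 0.009592/206265 = 4.6503 × 10^-8 rad.
d = B/θ = (1.496 × 10^8) / (4.6503 × 10^-8) = 3.2170 × 10^15 km = (3.2170 × 10^15) / (9.461 × 10^12) ly = 340.03 ly.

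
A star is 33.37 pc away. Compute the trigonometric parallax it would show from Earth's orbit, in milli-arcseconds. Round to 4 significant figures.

29.97 mas

p = 1/d = 1/33.37 = 0.029967 arcsec.
= 0.029967 × 1000 = 29.967 mas.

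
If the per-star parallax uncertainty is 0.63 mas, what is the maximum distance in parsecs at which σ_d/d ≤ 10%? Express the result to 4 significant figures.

158.7 pc

σ_d/d = σ_p/p, so the condition is σ_p/p ≤ 0.10, i.e. p ≥ σ_p/0.10.
p_min = 0.63/0.10 = 6.3 mas = 0.0063 arcsec.
d_max = 1/p_min = 1/0.0063 = 158.73 pc.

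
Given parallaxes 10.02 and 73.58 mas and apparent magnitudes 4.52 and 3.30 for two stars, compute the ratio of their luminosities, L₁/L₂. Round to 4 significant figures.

L₁/L₂ = 17.53

d₁ = 1/p₁ = 1/0.01002″ = 99.8 pc; d₂ = 1/p₂ = 1/0.07358″ = 13.591 pc.
M₁ = m₁ − 5 log₁₀ d₁ + 5 = 4.52 − 9.9957 + 5 = -0.4757.
M₂ = 3.30 − 5.6663 + 5 = 2.6337.
L₁/L₂ = 10^(0.4(M₂ − M₁)) = 10^(0.4 × 3.1094) = 10^1.24376 = 17.529.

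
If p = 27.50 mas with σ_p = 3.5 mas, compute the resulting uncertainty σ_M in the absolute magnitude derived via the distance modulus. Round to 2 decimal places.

M = m − 5 log₁₀ d + 5 = m + 5 log₁₀ p + 5, so ∂M/∂p = 5/(p ln 10).
σ_M = (5/ln 10) · (σ_p/p) = 2.1715 × 3.5/27.50 = 2.1715 × 0.12727 = 0.27637.

σ_M = 0.28 mag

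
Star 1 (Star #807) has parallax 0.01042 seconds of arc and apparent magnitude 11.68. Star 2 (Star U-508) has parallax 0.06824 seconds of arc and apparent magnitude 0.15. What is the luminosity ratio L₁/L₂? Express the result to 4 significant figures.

L₁/L₂ = 0.001048

d₁ = 1/p₁ = 1/0.01042″ = 95.969 pc; d₂ = 1/p₂ = 1/0.06824″ = 14.654 pc.
M₁ = m₁ − 5 log₁₀ d₁ + 5 = 11.68 − 9.9107 + 5 = 6.7693.
M₂ = 0.15 − 5.8298 + 5 = -0.6798.
L₁/L₂ = 10^(0.4(M₂ − M₁)) = 10^(0.4 × (-7.4491)) = 10^(-2.97964) = 0.001048.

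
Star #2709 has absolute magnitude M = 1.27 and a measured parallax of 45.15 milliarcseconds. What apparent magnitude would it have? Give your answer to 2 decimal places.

d = 1/p = 1/0.04515″ = 22.148 pc.
m − M = 5 log₁₀ d − 5 = 5 log₁₀(22.148) − 5 = 6.7267 − 5 = 1.7267.
m = M + (m − M) = 1.27 + 1.7267 = 3.00.

m = 3.00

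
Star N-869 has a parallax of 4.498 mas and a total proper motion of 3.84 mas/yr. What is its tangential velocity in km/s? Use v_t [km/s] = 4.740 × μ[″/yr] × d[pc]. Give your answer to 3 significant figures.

d = 1/p = 1/0.004498″ = 222.32 pc.
μ = 3.84 mas/yr = 0.00384 ″/yr.
v_t = 4.74 × μ × d = 4.74 × 0.00384 × 222.32 = 4.0466 km/s.

4.05 km/s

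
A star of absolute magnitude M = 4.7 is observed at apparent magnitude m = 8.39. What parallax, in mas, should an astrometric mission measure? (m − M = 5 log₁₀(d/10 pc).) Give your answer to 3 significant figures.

m − M = 8.39 − 4.7 = 3.69.
d = 10^((m−M)/5 + 1) = 10^1.738 = 54.702 pc.
p = 1/d = 1/54.702 = 0.018281 arcsec = 18.281 mas.

18.3 mas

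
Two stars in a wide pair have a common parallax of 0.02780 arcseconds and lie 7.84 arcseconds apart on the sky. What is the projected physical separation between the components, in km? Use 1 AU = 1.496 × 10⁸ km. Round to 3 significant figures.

4.22 × 10^10 km

d = 1/p = 1/0.02780″ = 35.971 pc.
At distance d (pc), an angle of θ arcsec spans θ·d AU: s = 7.84 × 35.971 = 282.01 AU.
= 282.01 × 1.496 × 10⁸ km = 4.2189 × 10^10 km.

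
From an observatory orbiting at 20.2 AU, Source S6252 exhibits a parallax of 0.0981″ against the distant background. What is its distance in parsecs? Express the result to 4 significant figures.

205.9 pc

With baseline B (in AU) and parallax p (in arcsec), d = B/p parsecs.
d = 20.2 / 0.0981 = 205.91 pc.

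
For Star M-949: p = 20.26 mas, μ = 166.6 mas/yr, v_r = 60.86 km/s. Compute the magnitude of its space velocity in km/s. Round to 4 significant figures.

d = 1/p = 1/0.02026″ = 49.358 pc.
μ = 166.6 mas/yr = 0.1666 ″/yr.
v_t = 4.740 μ d = 4.740 × 0.1666 × 49.358 = 38.977 km/s.
v = √(v_r² + v_t²) = √(60.86² + 38.977²) = √5223.15 = 72.271 km/s.

72.27 km/s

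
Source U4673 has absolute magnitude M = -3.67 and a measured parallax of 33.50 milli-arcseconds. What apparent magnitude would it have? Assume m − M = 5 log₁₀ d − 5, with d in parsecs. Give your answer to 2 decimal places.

m = -1.30

d = 1/p = 1/0.03350″ = 29.851 pc.
m − M = 5 log₁₀ d − 5 = 5 log₁₀(29.851) − 5 = 7.3748 − 5 = 2.3748.
m = M + (m − M) = -3.67 + 2.3748 = -1.30.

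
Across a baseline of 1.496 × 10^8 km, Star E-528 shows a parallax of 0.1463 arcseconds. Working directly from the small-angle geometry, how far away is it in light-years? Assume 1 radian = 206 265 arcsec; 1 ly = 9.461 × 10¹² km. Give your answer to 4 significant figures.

θ = 0.1463″ = 0.1463/206265 = 7.0928 × 10^-7 rad.
d = B/θ = (1.496 × 10^8) / (7.0928 × 10^-7) = 2.1092 × 10^14 km = (2.1092 × 10^14) / (9.461 × 10^12) ly = 22.294 ly.

22.29 ly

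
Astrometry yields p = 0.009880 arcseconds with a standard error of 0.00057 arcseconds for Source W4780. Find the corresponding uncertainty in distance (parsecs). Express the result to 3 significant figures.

5.84 pc

d = 1/p, so σ_d = σ_p / p².
σ_d = 0.000570 / (0.009880)² = 0.000570 / 0.000097614 = 5.8393 pc.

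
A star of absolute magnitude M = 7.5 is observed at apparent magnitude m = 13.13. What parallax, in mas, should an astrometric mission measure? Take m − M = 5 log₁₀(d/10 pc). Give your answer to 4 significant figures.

7.482 mas

m − M = 13.13 − 7.5 = 5.63.
d = 10^((m−M)/5 + 1) = 10^2.126 = 133.66 pc.
p = 1/d = 1/133.66 = 0.0074817 arcsec = 7.4817 mas.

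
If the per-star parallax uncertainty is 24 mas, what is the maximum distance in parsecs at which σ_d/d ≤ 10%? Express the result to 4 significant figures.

σ_d/d = σ_p/p, so the condition is σ_p/p ≤ 0.10, i.e. p ≥ σ_p/0.10.
p_min = 24/0.10 = 240 mas = 0.24 arcsec.
d_max = 1/p_min = 1/0.24 = 4.1667 pc.

4.167 pc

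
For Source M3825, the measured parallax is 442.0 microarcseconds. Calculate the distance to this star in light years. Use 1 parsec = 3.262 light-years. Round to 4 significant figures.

7380 light years

p = 442.0 microarcseconds = 0.0004420 arcsec.
d = 1/p = 1/0.0004420 = 2262.4 pc.
In light-years: 2262.4 × 3.262 = 7379.9 ly.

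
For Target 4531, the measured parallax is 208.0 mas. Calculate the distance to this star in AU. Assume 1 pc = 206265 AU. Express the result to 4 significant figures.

991700 AU

p = 208.0 mas = 0.2080 arcsec.
d = 1/p = 1/0.2080 = 4.8077 pc.
In AU: 4.8077 × 206265 = 9.9166 × 10^5 AU.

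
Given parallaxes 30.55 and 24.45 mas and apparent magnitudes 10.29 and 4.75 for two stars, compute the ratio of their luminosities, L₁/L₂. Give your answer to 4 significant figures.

L₁/L₂ = 0.003895

d₁ = 1/p₁ = 1/0.03055″ = 32.733 pc; d₂ = 1/p₂ = 1/0.02445″ = 40.9 pc.
M₁ = m₁ − 5 log₁₀ d₁ + 5 = 10.29 − 7.5749 + 5 = 7.7151.
M₂ = 4.75 − 8.0586 + 5 = 1.6914.
L₁/L₂ = 10^(0.4(M₂ − M₁)) = 10^(0.4 × (-6.0237)) = 10^(-2.40948) = 0.0038951.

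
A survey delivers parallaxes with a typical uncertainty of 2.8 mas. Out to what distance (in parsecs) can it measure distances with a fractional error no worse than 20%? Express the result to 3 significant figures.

71.4 pc

σ_d/d = σ_p/p, so the condition is σ_p/p ≤ 0.20, i.e. p ≥ σ_p/0.20.
p_min = 2.8/0.20 = 14 mas = 0.014 arcsec.
d_max = 1/p_min = 1/0.014 = 71.429 pc.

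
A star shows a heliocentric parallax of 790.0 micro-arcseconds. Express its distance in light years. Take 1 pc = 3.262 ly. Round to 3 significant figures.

p = 790.0 micro-arcseconds = 0.0007900 arcsec.
d = 1/p = 1/0.0007900 = 1265.8 pc.
In light-years: 1265.8 × 3.262 = 4129 ly.

4130 light years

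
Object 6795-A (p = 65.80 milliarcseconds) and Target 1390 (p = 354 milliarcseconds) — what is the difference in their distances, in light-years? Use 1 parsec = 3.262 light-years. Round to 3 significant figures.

40.4 ly

d_A = 1/0.06580″ = 15.198 pc; d_B = 1/0.3540″ = 2.8249 pc.
|d_B − d_A| = |2.8249 − 15.198| = 12.373 pc = 12.373 × 3.262 ly = 40.361 ly.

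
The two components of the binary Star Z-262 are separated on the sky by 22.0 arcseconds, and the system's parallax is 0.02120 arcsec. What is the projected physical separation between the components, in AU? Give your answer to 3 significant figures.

d = 1/p = 1/0.02120″ = 47.17 pc.
At distance d (pc), an angle of θ arcsec spans θ·d AU: s = 22.0 × 47.17 = 1037.7 AU.

1040 AU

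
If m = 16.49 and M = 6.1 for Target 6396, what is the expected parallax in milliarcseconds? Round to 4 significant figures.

0.8356 mas

m − M = 16.49 − 6.1 = 10.39.
d = 10^((m−M)/5 + 1) = 10^3.078 = 1196.7 pc.
p = 1/d = 1/1196.7 = 0.00083563 arcsec = 0.83563 mas.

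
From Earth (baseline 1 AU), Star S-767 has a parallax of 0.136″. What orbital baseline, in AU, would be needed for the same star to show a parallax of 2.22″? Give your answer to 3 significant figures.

16.3 AU

Parallax scales linearly with baseline: p ∝ B, so B = p_target / p_Earth × 1 AU.
B = 2.22 / 0.136 = 16.324 AU.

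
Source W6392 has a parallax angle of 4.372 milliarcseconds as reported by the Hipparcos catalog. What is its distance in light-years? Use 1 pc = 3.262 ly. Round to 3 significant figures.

p = 4.372 milliarcseconds = 0.004372 arcsec.
d = 1/p = 1/0.004372 = 228.73 pc.
In light-years: 228.73 × 3.262 = 746.12 ly.

746 light years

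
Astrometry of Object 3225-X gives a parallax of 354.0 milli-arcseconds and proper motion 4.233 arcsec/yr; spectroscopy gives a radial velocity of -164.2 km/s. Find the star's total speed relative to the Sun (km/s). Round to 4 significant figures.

d = 1/p = 1/0.3540″ = 2.8249 pc.
v_t = 4.740 μ d = 4.740 × 4.233 × 2.8249 = 56.68 km/s.
v = √(v_r² + v_t²) = √((-164.2)² + 56.68²) = √30174.3 = 173.71 km/s.

173.7 km/s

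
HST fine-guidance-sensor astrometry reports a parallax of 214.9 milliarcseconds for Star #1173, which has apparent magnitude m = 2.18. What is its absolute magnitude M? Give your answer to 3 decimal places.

d = 1/p = 1/0.2149″ = 4.6533 pc.
m − M = 5 log₁₀(4.6533) − 5 = 3.3388 − 5 = -1.6612.
M = m − (m − M) = 2.18 − (-1.6612) = 3.841.

M = 3.841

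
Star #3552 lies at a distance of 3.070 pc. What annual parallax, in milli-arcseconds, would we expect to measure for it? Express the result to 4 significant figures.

p = 1/d = 1/3.07 = 0.32573 arcsec.
= 0.32573 × 1000 = 325.73 mas.

325.7 mas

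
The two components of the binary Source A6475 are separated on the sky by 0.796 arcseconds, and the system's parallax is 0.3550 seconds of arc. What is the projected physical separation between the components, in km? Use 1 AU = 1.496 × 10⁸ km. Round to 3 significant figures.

3.35 × 10^8 km

d = 1/p = 1/0.3550″ = 2.8169 pc.
At distance d (pc), an angle of θ arcsec spans θ·d AU: s = 0.796 × 2.8169 = 2.2423 AU.
= 2.2423 × 1.496 × 10⁸ km = 3.3545 × 10^8 km.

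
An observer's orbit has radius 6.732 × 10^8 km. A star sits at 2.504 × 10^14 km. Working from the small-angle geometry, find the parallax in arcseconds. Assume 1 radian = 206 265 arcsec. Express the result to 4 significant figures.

0.5545 arcsec

θ ≈ B/d = (6.732 × 10^8) / (2.504 × 10^14) = 2.6885 × 10^-6 rad.
In arcseconds: 2.6885 × 10^-6 × 206265 = 0.55454″.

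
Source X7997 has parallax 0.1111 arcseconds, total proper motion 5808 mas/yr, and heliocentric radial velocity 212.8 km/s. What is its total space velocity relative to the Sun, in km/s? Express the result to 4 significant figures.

d = 1/p = 1/0.1111″ = 9.0009 pc.
μ = 5808 mas/yr = 5.808 ″/yr.
v_t = 4.740 μ d = 4.740 × 5.808 × 9.0009 = 247.79 km/s.
v = √(v_r² + v_t²) = √(212.8² + 247.79²) = √106684 = 326.63 km/s.

326.6 km/s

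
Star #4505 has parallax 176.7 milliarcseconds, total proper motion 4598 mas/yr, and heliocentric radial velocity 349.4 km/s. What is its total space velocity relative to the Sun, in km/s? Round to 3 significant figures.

371 km/s

d = 1/p = 1/0.1767″ = 5.6593 pc.
μ = 4598 mas/yr = 4.598 ″/yr.
v_t = 4.740 μ d = 4.740 × 4.598 × 5.6593 = 123.34 km/s.
v = √(v_r² + v_t²) = √(349.4² + 123.34²) = √137293 = 370.53 km/s.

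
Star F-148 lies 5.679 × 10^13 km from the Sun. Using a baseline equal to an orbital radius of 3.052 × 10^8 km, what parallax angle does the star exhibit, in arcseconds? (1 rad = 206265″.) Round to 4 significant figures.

θ ≈ B/d = (3.052 × 10^8) / (5.679 × 10^13) = 5.3742 × 10^-6 rad.
In arcseconds: 5.3742 × 10^-6 × 206265 = 1.1085″.

1.109 arcsec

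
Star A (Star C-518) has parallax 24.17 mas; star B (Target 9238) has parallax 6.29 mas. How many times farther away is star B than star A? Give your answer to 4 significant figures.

3.843

Since d = 1/p, d_B/d_A = p_A/p_B.
= 24.17 / 6.29 = 3.8426.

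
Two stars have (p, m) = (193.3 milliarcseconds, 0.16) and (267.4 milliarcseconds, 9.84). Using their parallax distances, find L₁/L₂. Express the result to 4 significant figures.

d₁ = 1/p₁ = 1/0.1933″ = 5.1733 pc; d₂ = 1/p₂ = 1/0.2674″ = 3.7397 pc.
M₁ = m₁ − 5 log₁₀ d₁ + 5 = 0.16 − 3.5688 + 5 = 1.5912.
M₂ = 9.84 − 2.8642 + 5 = 11.9758.
L₁/L₂ = 10^(0.4(M₂ − M₁)) = 10^(0.4 × 10.3846) = 10^4.15384 = 14251.

L₁/L₂ = 14250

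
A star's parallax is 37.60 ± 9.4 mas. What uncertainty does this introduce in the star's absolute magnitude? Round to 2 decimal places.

σ_M = 0.54 mag

M = m − 5 log₁₀ d + 5 = m + 5 log₁₀ p + 5, so ∂M/∂p = 5/(p ln 10).
σ_M = (5/ln 10) · (σ_p/p) = 2.1715 × 9.4/37.60 = 2.1715 × 0.25 = 0.54288.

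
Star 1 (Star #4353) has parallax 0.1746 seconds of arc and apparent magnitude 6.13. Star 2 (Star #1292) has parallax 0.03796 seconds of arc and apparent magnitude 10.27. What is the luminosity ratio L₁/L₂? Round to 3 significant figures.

d₁ = 1/p₁ = 1/0.1746″ = 5.7274 pc; d₂ = 1/p₂ = 1/0.03796″ = 26.344 pc.
M₁ = m₁ − 5 log₁₀ d₁ + 5 = 6.13 − 3.7898 + 5 = 7.3402.
M₂ = 10.27 − 7.1034 + 5 = 8.1666.
L₁/L₂ = 10^(0.4(M₂ − M₁)) = 10^(0.4 × 0.8264) = 10^0.33056 = 2.1407.

L₁/L₂ = 2.14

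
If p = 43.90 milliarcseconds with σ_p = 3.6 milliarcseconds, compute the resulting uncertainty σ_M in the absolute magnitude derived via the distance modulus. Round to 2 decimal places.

σ_M = 0.18 mag

M = m − 5 log₁₀ d + 5 = m + 5 log₁₀ p + 5, so ∂M/∂p = 5/(p ln 10).
σ_M = (5/ln 10) · (σ_p/p) = 2.1715 × 3.6/43.90 = 2.1715 × 0.082005 = 0.17807.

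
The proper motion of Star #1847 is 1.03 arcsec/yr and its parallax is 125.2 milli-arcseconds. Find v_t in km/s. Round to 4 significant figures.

39.00 km/s

d = 1/p = 1/0.1252″ = 7.9872 pc.
v_t = 4.74 × μ × d = 4.74 × 1.03 × 7.9872 = 38.995 km/s.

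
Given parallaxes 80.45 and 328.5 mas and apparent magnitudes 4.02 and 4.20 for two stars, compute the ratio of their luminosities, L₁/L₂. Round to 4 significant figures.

L₁/L₂ = 19.68

d₁ = 1/p₁ = 1/0.08045″ = 12.43 pc; d₂ = 1/p₂ = 1/0.3285″ = 3.0441 pc.
M₁ = m₁ − 5 log₁₀ d₁ + 5 = 4.02 − 5.4724 + 5 = 3.5476.
M₂ = 4.20 − 2.4173 + 5 = 6.7827.
L₁/L₂ = 10^(0.4(M₂ − M₁)) = 10^(0.4 × 3.2351) = 10^1.29404 = 19.681.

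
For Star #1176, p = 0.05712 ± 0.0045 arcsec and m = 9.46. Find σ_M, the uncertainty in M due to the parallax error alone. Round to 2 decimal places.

σ_M = 0.17 mag

M = m − 5 log₁₀ d + 5 = m + 5 log₁₀ p + 5, so ∂M/∂p = 5/(p ln 10).
σ_M = (5/ln 10) · (σ_p/p) = 2.1715 × 0.0045/0.05712 = 2.1715 × 0.078782 = 0.17108.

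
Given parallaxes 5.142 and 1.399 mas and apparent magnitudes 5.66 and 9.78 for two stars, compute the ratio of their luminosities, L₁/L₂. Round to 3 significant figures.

d₁ = 1/p₁ = 1/0.005142″ = 194.48 pc; d₂ = 1/p₂ = 1/0.001399″ = 714.8 pc.
M₁ = m₁ − 5 log₁₀ d₁ + 5 = 5.66 − 11.4444 + 5 = -0.7844.
M₂ = 9.78 − 14.2709 + 5 = 0.5091.
L₁/L₂ = 10^(0.4(M₂ − M₁)) = 10^(0.4 × 1.2935) = 10^0.51740 = 3.2915.

L₁/L₂ = 3.29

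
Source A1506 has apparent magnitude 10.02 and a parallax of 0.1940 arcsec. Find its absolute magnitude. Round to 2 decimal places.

d = 1/p = 1/0.1940″ = 5.1546 pc.
m − M = 5 log₁₀(5.1546) − 5 = 3.5610 − 5 = -1.4390.
M = m − (m − M) = 10.02 − (-1.4390) = 11.46.

M = 11.46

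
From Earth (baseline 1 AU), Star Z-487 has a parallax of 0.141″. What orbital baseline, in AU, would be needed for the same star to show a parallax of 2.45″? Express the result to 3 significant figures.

17.4 AU

Parallax scales linearly with baseline: p ∝ B, so B = p_target / p_Earth × 1 AU.
B = 2.45 / 0.141 = 17.376 AU.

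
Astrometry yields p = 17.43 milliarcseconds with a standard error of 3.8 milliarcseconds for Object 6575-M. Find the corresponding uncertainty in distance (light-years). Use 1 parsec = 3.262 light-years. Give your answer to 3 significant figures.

40.8 ly

d = 1/p, so σ_d = σ_p / p².
σ_d = 0.00380 / (0.01743)² = 0.00380 / 0.0003038 = 12.508 pc = 12.508 × 3.262 ly = 40.801 ly.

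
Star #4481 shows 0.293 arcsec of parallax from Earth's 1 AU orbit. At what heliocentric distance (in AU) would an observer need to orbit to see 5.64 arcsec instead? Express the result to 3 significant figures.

19.2 AU

Parallax scales linearly with baseline: p ∝ B, so B = p_target / p_Earth × 1 AU.
B = 5.64 / 0.293 = 19.249 AU.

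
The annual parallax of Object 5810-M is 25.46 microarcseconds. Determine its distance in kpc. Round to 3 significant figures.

39.3 kpc

p = 25.46 microarcseconds = 0.00002546 arcsec.
d = 1/p = 1/0.00002546 = 39277 pc.
= 39.277 kpc.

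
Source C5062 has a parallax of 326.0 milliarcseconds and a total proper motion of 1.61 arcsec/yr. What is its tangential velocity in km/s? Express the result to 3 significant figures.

d = 1/p = 1/0.3260″ = 3.0675 pc.
v_t = 4.74 × μ × d = 4.74 × 1.61 × 3.0675 = 23.409 km/s.

23.4 km/s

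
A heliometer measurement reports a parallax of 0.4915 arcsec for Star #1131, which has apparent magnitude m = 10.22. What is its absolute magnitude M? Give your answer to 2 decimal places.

d = 1/p = 1/0.4915″ = 2.0346 pc.
m − M = 5 log₁₀(2.0346) − 5 = 1.5424 − 5 = -3.4576.
M = m − (m − M) = 10.22 − (-3.4576) = 13.68.

M = 13.68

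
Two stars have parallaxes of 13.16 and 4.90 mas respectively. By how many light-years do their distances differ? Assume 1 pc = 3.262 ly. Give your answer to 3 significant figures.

d_A = 1/0.01316″ = 75.988 pc; d_B = 1/0.004900″ = 204.08 pc.
|d_B − d_A| = |204.08 − 75.988| = 128.09 pc = 128.09 × 3.262 ly = 417.83 ly.

418 ly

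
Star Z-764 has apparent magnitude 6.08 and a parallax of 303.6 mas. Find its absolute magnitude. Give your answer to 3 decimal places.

M = 8.492

d = 1/p = 1/0.3036″ = 3.2938 pc.
m − M = 5 log₁₀(3.2938) − 5 = 2.5885 − 5 = -2.4115.
M = m − (m − M) = 6.08 − (-2.4115) = 8.492.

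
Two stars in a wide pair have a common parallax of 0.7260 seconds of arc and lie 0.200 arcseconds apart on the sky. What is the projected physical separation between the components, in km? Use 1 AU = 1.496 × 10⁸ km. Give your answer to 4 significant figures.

d = 1/p = 1/0.7260″ = 1.3774 pc.
At distance d (pc), an angle of θ arcsec spans θ·d AU: s = 0.200 × 1.3774 = 0.27548 AU.
= 0.27548 × 1.496 × 10⁸ km = 4.1212 × 10^7 km.

4.121 × 10^7 km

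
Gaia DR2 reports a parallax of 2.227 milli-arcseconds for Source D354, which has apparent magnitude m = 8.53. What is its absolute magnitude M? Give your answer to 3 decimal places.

d = 1/p = 1/0.002227″ = 449.03 pc.
m − M = 5 log₁₀(449.03) − 5 = 13.2614 − 5 = 8.2614.
M = m − (m − M) = 8.53 − 8.2614 = 0.269.

M = 0.269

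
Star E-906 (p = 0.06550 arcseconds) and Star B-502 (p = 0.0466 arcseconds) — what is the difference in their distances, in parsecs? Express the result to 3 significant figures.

d_A = 1/0.06550″ = 15.267 pc; d_B = 1/0.04660″ = 21.459 pc.
|d_B − d_A| = |21.459 − 15.267| = 6.192 pc.

6.19 pc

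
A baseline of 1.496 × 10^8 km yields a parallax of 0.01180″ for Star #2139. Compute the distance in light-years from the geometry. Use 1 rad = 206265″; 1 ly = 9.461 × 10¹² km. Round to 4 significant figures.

276.4 ly

θ = 0.01180″ = 0.01180/206265 = 5.7208 × 10^-8 rad.
d = B/θ = (1.496 × 10^8) / (5.7208 × 10^-8) = 2.6150 × 10^15 km = (2.6150 × 10^15) / (9.461 × 10^12) ly = 276.4 ly.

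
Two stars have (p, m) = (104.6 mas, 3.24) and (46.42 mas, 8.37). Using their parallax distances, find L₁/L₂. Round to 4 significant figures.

d₁ = 1/p₁ = 1/0.1046″ = 9.5602 pc; d₂ = 1/p₂ = 1/0.04642″ = 21.542 pc.
M₁ = m₁ − 5 log₁₀ d₁ + 5 = 3.24 − 4.9023 + 5 = 3.3377.
M₂ = 8.37 − 6.6664 + 5 = 6.7036.
L₁/L₂ = 10^(0.4(M₂ − M₁)) = 10^(0.4 × 3.3659) = 10^1.34636 = 22.2.

L₁/L₂ = 22.20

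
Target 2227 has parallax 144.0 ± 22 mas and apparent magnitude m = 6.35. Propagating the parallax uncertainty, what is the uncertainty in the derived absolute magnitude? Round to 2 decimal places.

M = m − 5 log₁₀ d + 5 = m + 5 log₁₀ p + 5, so ∂M/∂p = 5/(p ln 10).
σ_M = (5/ln 10) · (σ_p/p) = 2.1715 × 22/144.0 = 2.1715 × 0.15278 = 0.33176.

σ_M = 0.33 mag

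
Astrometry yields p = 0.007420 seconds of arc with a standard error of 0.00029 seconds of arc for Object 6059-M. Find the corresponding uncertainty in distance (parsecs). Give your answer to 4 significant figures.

d = 1/p, so σ_d = σ_p / p².
σ_d = 0.000290 / (0.007420)² = 0.000290 / 0.000055056 = 5.2674 pc.

5.267 pc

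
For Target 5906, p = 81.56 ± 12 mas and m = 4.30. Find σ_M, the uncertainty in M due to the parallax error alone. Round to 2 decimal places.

σ_M = 0.32 mag

M = m − 5 log₁₀ d + 5 = m + 5 log₁₀ p + 5, so ∂M/∂p = 5/(p ln 10).
σ_M = (5/ln 10) · (σ_p/p) = 2.1715 × 12/81.56 = 2.1715 × 0.14713 = 0.31949.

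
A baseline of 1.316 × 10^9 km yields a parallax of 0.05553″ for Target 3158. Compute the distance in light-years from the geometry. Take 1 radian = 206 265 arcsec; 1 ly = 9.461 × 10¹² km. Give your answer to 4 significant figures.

516.7 ly

θ = 0.05553″ = 0.05553/206265 = 2.6922 × 10^-7 rad.
d = B/θ = (1.316 × 10^9) / (2.6922 × 10^-7) = 4.8882 × 10^15 km = (4.8882 × 10^15) / (9.461 × 10^12) ly = 516.67 ly.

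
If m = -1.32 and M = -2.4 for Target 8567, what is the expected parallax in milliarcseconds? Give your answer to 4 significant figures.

60.81 mas

m − M = -1.32 − (-2.4) = 1.08.
d = 10^((m−M)/5 + 1) = 10^1.216 = 16.444 pc.
p = 1/d = 1/16.444 = 0.060812 arcsec = 60.812 mas.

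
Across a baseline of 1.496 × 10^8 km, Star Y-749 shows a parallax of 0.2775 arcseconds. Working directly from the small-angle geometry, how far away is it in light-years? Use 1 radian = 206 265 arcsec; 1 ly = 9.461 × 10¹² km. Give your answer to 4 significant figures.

θ = 0.2775″ = 0.2775/206265 = 1.3454 × 10^-6 rad.
d = B/θ = (1.496 × 10^8) / (1.3454 × 10^-6) = 1.1119 × 10^14 km = (1.1119 × 10^14) / (9.461 × 10^12) ly = 11.752 ly.

11.75 ly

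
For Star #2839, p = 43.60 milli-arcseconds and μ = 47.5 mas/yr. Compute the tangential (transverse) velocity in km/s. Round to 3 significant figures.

5.16 km/s

d = 1/p = 1/0.04360″ = 22.936 pc.
μ = 47.5 mas/yr = 0.0475 ″/yr.
v_t = 4.74 × μ × d = 4.74 × 0.0475 × 22.936 = 5.164 km/s.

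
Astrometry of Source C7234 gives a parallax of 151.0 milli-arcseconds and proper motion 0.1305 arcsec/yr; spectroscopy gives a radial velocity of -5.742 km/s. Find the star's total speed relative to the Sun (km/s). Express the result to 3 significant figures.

d = 1/p = 1/0.1510″ = 6.6225 pc.
v_t = 4.740 μ d = 4.740 × 0.1305 × 6.6225 = 4.0965 km/s.
v = √(v_r² + v_t²) = √((-5.742)² + 4.0965²) = √49.7519 = 7.0535 km/s.

7.05 km/s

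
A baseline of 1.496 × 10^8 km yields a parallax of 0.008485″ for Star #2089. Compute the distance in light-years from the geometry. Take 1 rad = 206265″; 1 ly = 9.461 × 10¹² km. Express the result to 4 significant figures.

θ = 0.008485″ = 0.008485/206265 = 4.1136 × 10^-8 rad.
d = B/θ = (1.496 × 10^8) / (4.1136 × 10^-8) = 3.6367 × 10^15 km = (3.6367 × 10^15) / (9.461 × 10^12) ly = 384.39 ly.

384.4 ly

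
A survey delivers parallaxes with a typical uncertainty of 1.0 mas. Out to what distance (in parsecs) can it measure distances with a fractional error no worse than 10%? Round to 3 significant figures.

100 pc

σ_d/d = σ_p/p, so the condition is σ_p/p ≤ 0.10, i.e. p ≥ σ_p/0.10.
p_min = 1.0/0.10 = 10 mas = 0.01 arcsec.
d_max = 1/p_min = 1/0.01 = 100 pc.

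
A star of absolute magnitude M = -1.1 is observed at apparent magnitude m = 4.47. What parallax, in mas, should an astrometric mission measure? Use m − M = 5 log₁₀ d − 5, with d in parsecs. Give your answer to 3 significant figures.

m − M = 4.47 − (-1.1) = 5.57.
d = 10^((m−M)/5 + 1) = 10^2.114 = 130.02 pc.
p = 1/d = 1/130.02 = 0.0076911 arcsec = 7.6911 mas.

7.69 mas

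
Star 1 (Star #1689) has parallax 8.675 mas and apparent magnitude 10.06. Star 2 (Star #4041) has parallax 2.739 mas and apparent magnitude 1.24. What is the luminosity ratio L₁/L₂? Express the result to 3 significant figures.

L₁/L₂ = 2.96 × 10^-5

d₁ = 1/p₁ = 1/0.008675″ = 115.27 pc; d₂ = 1/p₂ = 1/0.002739″ = 365.1 pc.
M₁ = m₁ − 5 log₁₀ d₁ + 5 = 10.06 − 10.3086 + 5 = 4.7514.
M₂ = 1.24 − 12.8121 + 5 = -6.5721.
L₁/L₂ = 10^(0.4(M₂ − M₁)) = 10^(0.4 × (-11.3235)) = 10^(-4.52940) = 0.000029553.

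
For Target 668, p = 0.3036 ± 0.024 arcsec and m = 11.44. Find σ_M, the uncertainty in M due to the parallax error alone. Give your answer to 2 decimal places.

σ_M = 0.17 mag

M = m − 5 log₁₀ d + 5 = m + 5 log₁₀ p + 5, so ∂M/∂p = 5/(p ln 10).
σ_M = (5/ln 10) · (σ_p/p) = 2.1715 × 0.024/0.3036 = 2.1715 × 0.079051 = 0.17166.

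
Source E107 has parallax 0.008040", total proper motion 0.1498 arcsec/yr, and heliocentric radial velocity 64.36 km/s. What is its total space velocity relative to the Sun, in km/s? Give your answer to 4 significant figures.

d = 1/p = 1/0.008040″ = 124.38 pc.
v_t = 4.740 μ d = 4.740 × 0.1498 × 124.38 = 88.316 km/s.
v = √(v_r² + v_t²) = √(64.36² + 88.316²) = √11941.9 = 109.28 km/s.

109.3 km/s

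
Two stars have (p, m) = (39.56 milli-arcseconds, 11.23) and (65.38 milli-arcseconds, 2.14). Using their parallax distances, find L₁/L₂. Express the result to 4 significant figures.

L₁/L₂ = 0.0006315

d₁ = 1/p₁ = 1/0.03956″ = 25.278 pc; d₂ = 1/p₂ = 1/0.06538″ = 15.295 pc.
M₁ = m₁ − 5 log₁₀ d₁ + 5 = 11.23 − 7.0137 + 5 = 9.2163.
M₂ = 2.14 − 5.9227 + 5 = 1.2173.
L₁/L₂ = 10^(0.4(M₂ − M₁)) = 10^(0.4 × (-7.9990)) = 10^(-3.19960) = 0.00063154.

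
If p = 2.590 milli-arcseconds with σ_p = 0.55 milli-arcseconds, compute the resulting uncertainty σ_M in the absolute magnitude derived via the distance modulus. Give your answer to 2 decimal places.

M = m − 5 log₁₀ d + 5 = m + 5 log₁₀ p + 5, so ∂M/∂p = 5/(p ln 10).
σ_M = (5/ln 10) · (σ_p/p) = 2.1715 × 0.55/2.590 = 2.1715 × 0.21236 = 0.46114.

σ_M = 0.46 mag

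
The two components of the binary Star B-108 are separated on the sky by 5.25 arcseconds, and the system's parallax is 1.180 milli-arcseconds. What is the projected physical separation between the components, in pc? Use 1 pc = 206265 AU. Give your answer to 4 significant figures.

d = 1/p = 1/0.001180″ = 847.46 pc.
At distance d (pc), an angle of θ arcsec spans θ·d AU: s = 5.25 × 847.46 = 4449.2 AU.
= 4449.2 / 206265 = 0.021570 pc.

0.02157 pc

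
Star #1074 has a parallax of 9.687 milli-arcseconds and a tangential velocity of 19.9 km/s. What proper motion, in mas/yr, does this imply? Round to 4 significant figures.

d = 1/p = 1/0.009687″ = 103.23 pc.
μ = v_t / (4.74 d) = 19.9 / (4.74 × 103.23) = 19.9 / 489.31 = 0.04067 ″/yr = 40.67 mas/yr.

40.67 mas/yr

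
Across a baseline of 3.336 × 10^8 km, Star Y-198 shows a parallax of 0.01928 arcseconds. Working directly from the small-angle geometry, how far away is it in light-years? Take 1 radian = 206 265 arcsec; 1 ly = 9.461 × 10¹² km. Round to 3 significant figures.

377 ly

θ = 0.01928″ = 0.01928/206265 = 9.3472 × 10^-8 rad.
d = B/θ = (3.336 × 10^8) / (9.3472 × 10^-8) = 3.5690 × 10^15 km = (3.5690 × 10^15) / (9.461 × 10^12) ly = 377.23 ly.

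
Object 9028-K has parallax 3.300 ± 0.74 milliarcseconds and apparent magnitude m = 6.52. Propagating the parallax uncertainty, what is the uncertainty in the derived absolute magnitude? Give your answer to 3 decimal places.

σ_M = 0.487 mag

M = m − 5 log₁₀ d + 5 = m + 5 log₁₀ p + 5, so ∂M/∂p = 5/(p ln 10).
σ_M = (5/ln 10) · (σ_p/p) = 2.1715 × 0.74/3.300 = 2.1715 × 0.22424 = 0.48694.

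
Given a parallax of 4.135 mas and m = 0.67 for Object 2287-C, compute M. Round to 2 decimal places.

d = 1/p = 1/0.004135″ = 241.84 pc.
m − M = 5 log₁₀(241.84) − 5 = 11.9176 − 5 = 6.9176.
M = m − (m − M) = 0.67 − 6.9176 = -6.25.

M = -6.25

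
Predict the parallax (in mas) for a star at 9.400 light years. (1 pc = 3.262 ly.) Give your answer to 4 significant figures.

347.0 mas

d = 9.400 ly ÷ 3.262 = 2.8817 pc.
p = 1/d = 1/2.8817 = 0.34702 arcsec.
= 0.34702 × 1000 = 347.02 mas.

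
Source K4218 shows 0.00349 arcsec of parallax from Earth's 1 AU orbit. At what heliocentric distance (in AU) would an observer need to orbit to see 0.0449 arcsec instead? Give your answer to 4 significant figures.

Parallax scales linearly with baseline: p ∝ B, so B = p_target / p_Earth × 1 AU.
B = 0.0449 / 0.00349 = 12.865 AU.

12.87 AU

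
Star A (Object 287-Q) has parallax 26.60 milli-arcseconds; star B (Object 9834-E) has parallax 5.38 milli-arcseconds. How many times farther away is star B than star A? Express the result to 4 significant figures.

4.944

Since d = 1/p, d_B/d_A = p_A/p_B.
= 26.60 / 5.38 = 4.9442.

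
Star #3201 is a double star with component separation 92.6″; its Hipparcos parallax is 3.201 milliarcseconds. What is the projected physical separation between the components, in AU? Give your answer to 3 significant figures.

d = 1/p = 1/0.003201″ = 312.4 pc.
At distance d (pc), an angle of θ arcsec spans θ·d AU: s = 92.6 × 312.4 = 28928 AU.

28900 AU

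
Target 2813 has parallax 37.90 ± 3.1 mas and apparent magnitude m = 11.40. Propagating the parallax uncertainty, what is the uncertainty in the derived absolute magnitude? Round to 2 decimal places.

σ_M = 0.18 mag

M = m − 5 log₁₀ d + 5 = m + 5 log₁₀ p + 5, so ∂M/∂p = 5/(p ln 10).
σ_M = (5/ln 10) · (σ_p/p) = 2.1715 × 3.1/37.90 = 2.1715 × 0.081794 = 0.17762.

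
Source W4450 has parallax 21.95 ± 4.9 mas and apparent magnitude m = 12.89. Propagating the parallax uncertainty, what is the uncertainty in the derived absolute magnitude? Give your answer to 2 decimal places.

M = m − 5 log₁₀ d + 5 = m + 5 log₁₀ p + 5, so ∂M/∂p = 5/(p ln 10).
σ_M = (5/ln 10) · (σ_p/p) = 2.1715 × 4.9/21.95 = 2.1715 × 0.22323 = 0.48474.

σ_M = 0.48 mag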